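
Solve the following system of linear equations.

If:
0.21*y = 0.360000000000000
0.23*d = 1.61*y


Then:
d = 12.00
y = 1.71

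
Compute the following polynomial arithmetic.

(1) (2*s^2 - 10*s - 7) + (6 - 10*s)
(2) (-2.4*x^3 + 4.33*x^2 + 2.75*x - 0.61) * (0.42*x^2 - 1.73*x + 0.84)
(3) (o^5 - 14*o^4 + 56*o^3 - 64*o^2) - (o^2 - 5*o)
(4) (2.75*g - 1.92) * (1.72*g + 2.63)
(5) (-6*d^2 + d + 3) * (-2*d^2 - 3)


(1) = 2*s^2 - 20*s - 1
(2) = -1.008*x^5 + 5.9706*x^4 - 8.3519*x^3 - 1.3765*x^2 + 3.3653*x - 0.5124
(3) = o^5 - 14*o^4 + 56*o^3 - 65*o^2 + 5*o
(4) = 4.73*g^2 + 3.9301*g - 5.0496
(5) = 12*d^4 - 2*d^3 + 12*d^2 - 3*d - 9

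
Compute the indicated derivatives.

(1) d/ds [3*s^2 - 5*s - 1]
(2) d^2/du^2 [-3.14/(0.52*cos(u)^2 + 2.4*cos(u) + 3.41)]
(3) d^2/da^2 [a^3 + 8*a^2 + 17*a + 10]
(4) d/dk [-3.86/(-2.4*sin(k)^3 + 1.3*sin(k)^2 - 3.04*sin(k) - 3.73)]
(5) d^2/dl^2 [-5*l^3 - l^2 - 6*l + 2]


(1) = 6*s - 5
(2) = (3.396224*(1 - cos(u)^2)^2 + 11.75616*cos(u)^3 - 2.48688*cos(u)^2 - 49.21008*cos(u) - 28.433328)/(0.52*cos(u)^2 + 2.4*cos(u) + 3.41)^3
(3) = 6*a + 16
(4) = (-27.792*sin(k)^2 + 10.036*sin(k) - 11.7344)*cos(k)/(2.4*sin(k)^3 - 1.3*sin(k)^2 + 3.04*sin(k) + 3.73)^2
(5) = -30*l - 2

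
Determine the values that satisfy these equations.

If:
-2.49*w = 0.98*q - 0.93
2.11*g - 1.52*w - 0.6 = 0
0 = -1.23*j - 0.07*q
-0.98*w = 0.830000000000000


Then:
g = -0.33
j = -0.18
q = 3.10
w = -0.85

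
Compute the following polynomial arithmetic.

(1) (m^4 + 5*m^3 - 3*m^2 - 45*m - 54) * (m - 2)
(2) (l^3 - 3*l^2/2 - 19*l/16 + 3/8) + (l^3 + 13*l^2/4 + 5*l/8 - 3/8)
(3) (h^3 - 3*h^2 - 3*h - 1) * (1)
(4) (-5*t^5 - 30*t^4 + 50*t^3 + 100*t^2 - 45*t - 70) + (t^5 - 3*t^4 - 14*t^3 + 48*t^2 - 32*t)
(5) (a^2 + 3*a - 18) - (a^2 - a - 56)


(1) = m^5 + 3*m^4 - 13*m^3 - 39*m^2 + 36*m + 108
(2) = 2*l^3 + 7*l^2/4 - 9*l/16
(3) = h^3 - 3*h^2 - 3*h - 1
(4) = -4*t^5 - 33*t^4 + 36*t^3 + 148*t^2 - 77*t - 70
(5) = 4*a + 38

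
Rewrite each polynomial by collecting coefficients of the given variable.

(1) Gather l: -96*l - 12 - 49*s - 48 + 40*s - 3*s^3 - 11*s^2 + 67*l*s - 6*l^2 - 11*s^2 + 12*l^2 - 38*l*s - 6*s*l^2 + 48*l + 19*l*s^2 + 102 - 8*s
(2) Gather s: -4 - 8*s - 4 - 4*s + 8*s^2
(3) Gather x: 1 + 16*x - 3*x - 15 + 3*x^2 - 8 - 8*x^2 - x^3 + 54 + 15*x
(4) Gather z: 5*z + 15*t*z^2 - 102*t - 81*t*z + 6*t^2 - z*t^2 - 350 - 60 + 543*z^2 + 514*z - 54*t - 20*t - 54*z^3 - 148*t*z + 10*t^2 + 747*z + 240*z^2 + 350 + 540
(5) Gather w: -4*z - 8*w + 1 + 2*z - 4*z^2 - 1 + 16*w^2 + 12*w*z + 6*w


(1) = l^2*(6 - 6*s) + l*(19*s^2 + 29*s - 48) - 3*s^3 - 22*s^2 - 17*s + 42
(2) = 8*s^2 - 12*s - 8
(3) = -x^3 - 5*x^2 + 28*x + 32
(4) = 16*t^2 - 176*t - 54*z^3 + z^2*(15*t + 783) + z*(-t^2 - 229*t + 1266) + 480
(5) = 16*w^2 + w*(12*z - 2) - 4*z^2 - 2*z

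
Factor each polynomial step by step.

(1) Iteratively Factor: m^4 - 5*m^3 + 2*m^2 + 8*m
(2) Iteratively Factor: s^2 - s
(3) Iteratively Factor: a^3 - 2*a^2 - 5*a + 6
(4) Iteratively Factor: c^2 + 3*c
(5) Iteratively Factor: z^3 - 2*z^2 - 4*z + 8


(1) = (m)*(m^3 - 5*m^2 + 2*m + 8) = m*(m - 4)*(m^2 - m - 2) = m*(m - 4)*(m - 2)*(m + 1)
(2) = (s - 1)*(s)
(3) = (a - 3)*(a^2 + a - 2) = (a - 3)*(a - 1)*(a + 2)
(4) = (c + 3)*(c)
(5) = (z - 2)*(z^2 - 4) = (z - 2)*(z + 2)*(z - 2)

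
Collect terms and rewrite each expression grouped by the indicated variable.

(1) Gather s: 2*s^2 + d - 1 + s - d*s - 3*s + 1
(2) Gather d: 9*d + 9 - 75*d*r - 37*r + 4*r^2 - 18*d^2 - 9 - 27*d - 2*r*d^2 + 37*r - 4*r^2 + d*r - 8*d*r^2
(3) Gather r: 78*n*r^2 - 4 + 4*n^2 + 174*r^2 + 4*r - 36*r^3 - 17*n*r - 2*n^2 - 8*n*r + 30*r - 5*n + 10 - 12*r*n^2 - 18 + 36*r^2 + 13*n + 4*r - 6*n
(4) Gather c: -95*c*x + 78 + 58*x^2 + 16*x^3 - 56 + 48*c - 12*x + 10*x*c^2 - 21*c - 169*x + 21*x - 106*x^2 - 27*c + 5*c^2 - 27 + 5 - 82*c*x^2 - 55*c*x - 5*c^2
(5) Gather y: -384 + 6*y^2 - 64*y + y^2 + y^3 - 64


(1) = d + 2*s^2 + s*(-d - 2)
(2) = d^2*(-2*r - 18) + d*(-8*r^2 - 74*r - 18)
(3) = 2*n^2 + 2*n - 36*r^3 + r^2*(78*n + 210) + r*(-12*n^2 - 25*n + 38) - 12
(4) = 10*c^2*x + c*(-82*x^2 - 150*x) + 16*x^3 - 48*x^2 - 160*x
(5) = y^3 + 7*y^2 - 64*y - 448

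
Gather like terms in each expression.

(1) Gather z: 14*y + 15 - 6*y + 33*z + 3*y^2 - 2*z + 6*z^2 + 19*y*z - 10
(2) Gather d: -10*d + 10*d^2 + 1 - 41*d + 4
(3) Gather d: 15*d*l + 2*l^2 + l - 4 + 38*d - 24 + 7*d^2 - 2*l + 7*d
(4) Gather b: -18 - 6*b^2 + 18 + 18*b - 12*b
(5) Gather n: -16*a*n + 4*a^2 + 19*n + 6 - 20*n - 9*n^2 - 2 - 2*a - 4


(1) = 3*y^2 + 8*y + 6*z^2 + z*(19*y + 31) + 5
(2) = 10*d^2 - 51*d + 5
(3) = 7*d^2 + d*(15*l + 45) + 2*l^2 - l - 28
(4) = -6*b^2 + 6*b
(5) = 4*a^2 - 2*a - 9*n^2 + n*(-16*a - 1)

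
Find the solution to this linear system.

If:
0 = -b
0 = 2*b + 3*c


Then:
b = 0
c = 0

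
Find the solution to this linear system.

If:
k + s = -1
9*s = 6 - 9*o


Then:
k = -s - 1
o = 2/3 - s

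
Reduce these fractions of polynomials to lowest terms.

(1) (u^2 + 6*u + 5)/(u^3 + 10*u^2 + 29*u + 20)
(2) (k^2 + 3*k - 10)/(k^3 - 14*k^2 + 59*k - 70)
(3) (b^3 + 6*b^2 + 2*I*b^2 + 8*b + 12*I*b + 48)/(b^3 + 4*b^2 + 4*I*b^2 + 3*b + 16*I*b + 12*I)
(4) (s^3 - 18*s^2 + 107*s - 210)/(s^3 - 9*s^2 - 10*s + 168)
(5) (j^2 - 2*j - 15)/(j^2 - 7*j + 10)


(1) = 1/(u + 4)
(2) = (k + 5)/(k^2 - 12*k + 35)
(3) = (b^2 + b*(6 - 2*I) - 12*I)/(b^2 + 4*b + 3)
(4) = (s - 5)/(s + 4)
(5) = (j + 3)/(j - 2)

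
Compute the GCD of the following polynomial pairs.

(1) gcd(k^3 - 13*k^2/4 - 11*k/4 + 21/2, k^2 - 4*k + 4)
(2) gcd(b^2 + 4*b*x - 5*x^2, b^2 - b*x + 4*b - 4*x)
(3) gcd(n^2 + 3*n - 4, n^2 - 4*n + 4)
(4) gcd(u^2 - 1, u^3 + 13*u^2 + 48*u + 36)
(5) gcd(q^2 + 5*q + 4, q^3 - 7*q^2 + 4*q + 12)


(1) = k - 2
(2) = gcd((b - x)*(b + 5*x), (b + 4)*(b - x)) = -b + x
(3) = 1
(4) = u + 1
(5) = q + 1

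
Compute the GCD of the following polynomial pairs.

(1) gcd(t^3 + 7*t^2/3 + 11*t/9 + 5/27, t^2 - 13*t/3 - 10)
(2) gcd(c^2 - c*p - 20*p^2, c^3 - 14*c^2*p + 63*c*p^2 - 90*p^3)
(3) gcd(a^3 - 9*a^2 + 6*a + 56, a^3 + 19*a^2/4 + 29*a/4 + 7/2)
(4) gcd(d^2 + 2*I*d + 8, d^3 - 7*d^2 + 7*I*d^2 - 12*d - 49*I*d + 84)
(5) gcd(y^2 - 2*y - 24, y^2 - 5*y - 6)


(1) = gcd((t + 1/3)^2*(t + 5/3), (t - 6)*(t + 5/3)) = t + 5/3
(2) = gcd((c - 5*p)*(c + 4*p), (c - 6*p)*(c - 5*p)*(c - 3*p)) = -c + 5*p
(3) = gcd((a - 7)*(a - 4)*(a + 2), (a + 1)*(a + 7/4)*(a + 2)) = a + 2
(4) = d + 4*I
(5) = gcd((y - 6)*(y + 4), (y - 6)*(y + 1)) = y - 6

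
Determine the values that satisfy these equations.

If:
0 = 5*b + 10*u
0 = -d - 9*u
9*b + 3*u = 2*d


Then:
b = 0
d = 0
u = 0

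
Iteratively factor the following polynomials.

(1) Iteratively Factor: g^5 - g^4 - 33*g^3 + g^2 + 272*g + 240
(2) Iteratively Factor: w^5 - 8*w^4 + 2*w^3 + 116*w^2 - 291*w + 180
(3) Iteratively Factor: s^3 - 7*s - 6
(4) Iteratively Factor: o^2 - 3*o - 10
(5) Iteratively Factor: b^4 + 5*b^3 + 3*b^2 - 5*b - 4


(1) = (g - 4)*(g^4 + 3*g^3 - 21*g^2 - 83*g - 60) = (g - 5)*(g - 4)*(g^3 + 8*g^2 + 19*g + 12) = (g - 5)*(g - 4)*(g + 4)*(g^2 + 4*g + 3) = (g - 5)*(g - 4)*(g + 1)*(g + 4)*(g + 3)
(2) = (w + 4)*(w^4 - 12*w^3 + 50*w^2 - 84*w + 45) = (w - 1)*(w + 4)*(w^3 - 11*w^2 + 39*w - 45) = (w - 3)*(w - 1)*(w + 4)*(w^2 - 8*w + 15) = (w - 3)^2*(w - 1)*(w + 4)*(w - 5)
(3) = (s + 2)*(s^2 - 2*s - 3) = (s + 1)*(s + 2)*(s - 3)
(4) = (o - 5)*(o + 2)
(5) = (b + 1)*(b^3 + 4*b^2 - b - 4) = (b - 1)*(b + 1)*(b^2 + 5*b + 4) = (b - 1)*(b + 1)^2*(b + 4)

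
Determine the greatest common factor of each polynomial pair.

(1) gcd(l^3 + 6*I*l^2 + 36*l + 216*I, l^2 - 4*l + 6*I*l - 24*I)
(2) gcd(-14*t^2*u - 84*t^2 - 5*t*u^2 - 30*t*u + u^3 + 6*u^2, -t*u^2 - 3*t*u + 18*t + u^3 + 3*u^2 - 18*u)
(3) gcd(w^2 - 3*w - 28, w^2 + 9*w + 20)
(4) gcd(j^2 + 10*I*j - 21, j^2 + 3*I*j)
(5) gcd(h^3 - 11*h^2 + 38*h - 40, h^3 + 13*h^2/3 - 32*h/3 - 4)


(1) = l + 6*I
(2) = u + 6
(3) = w + 4
(4) = j + 3*I
(5) = gcd((h - 5)*(h - 4)*(h - 2), (h - 2)*(h + 1/3)*(h + 6)) = h - 2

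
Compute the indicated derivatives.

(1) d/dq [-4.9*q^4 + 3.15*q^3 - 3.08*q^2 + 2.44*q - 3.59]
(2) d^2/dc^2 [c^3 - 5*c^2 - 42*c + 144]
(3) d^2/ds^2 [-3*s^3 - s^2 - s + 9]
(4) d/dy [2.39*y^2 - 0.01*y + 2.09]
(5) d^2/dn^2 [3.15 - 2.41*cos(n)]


(1) = -19.6*q^3 + 9.45*q^2 - 6.16*q + 2.44
(2) = 6*c - 10
(3) = -18*s - 2
(4) = 4.78*y - 0.01
(5) = 2.41*cos(n)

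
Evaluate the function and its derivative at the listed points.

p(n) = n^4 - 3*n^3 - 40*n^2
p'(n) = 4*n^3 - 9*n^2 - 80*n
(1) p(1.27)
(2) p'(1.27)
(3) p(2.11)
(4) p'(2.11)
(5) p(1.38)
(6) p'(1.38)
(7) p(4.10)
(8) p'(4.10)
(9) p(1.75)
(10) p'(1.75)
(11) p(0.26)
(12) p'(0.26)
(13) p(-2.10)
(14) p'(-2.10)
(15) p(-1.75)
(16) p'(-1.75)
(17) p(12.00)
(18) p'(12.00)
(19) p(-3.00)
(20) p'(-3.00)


(1) = -68.06
(2) = -107.92
(3) = -186.44
(4) = -171.29
(5) = -80.43
(6) = -117.03
(7) = -596.59
(8) = -203.61
(9) = -129.20
(10) = -146.12
(11) = -2.75
(12) = -21.34
(13) = -129.17
(14) = 91.27
(15) = -97.04
(16) = 91.00
(17) = 9792.00
(18) = 4656.00
(19) = -198.00
(20) = 51.00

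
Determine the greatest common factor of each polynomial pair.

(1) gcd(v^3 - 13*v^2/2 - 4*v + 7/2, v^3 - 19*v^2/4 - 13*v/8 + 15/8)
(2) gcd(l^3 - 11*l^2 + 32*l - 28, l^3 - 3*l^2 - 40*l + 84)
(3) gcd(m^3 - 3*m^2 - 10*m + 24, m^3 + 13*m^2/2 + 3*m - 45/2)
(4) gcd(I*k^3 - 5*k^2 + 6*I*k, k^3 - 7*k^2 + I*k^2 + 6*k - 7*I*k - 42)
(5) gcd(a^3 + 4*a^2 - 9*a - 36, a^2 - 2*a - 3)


(1) = gcd((v - 7)*(v - 1/2)*(v + 1), (v - 5)*(v - 1/2)*(v + 3/4)) = v - 1/2
(2) = gcd((l - 7)*(l - 2)^2, (l - 7)*(l - 2)*(l + 6)) = l^2 - 9*l + 14
(3) = m + 3
(4) = 1
(5) = a - 3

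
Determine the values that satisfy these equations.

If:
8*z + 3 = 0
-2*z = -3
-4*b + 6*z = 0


Then:
No Solution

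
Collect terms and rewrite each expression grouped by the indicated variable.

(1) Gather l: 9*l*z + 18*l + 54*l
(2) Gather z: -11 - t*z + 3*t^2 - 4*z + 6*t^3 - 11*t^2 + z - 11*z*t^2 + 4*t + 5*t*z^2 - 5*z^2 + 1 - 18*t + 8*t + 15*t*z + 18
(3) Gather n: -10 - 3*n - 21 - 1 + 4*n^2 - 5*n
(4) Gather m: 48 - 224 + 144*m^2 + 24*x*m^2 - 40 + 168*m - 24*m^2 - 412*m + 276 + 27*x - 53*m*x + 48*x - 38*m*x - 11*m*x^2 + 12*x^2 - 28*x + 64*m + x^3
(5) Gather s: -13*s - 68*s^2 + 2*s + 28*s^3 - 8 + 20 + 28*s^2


(1) = l*(9*z + 72)
(2) = 6*t^3 - 8*t^2 - 6*t + z^2*(5*t - 5) + z*(-11*t^2 + 14*t - 3) + 8
(3) = 4*n^2 - 8*n - 32
(4) = m^2*(24*x + 120) + m*(-11*x^2 - 91*x - 180) + x^3 + 12*x^2 + 47*x + 60
(5) = 28*s^3 - 40*s^2 - 11*s + 12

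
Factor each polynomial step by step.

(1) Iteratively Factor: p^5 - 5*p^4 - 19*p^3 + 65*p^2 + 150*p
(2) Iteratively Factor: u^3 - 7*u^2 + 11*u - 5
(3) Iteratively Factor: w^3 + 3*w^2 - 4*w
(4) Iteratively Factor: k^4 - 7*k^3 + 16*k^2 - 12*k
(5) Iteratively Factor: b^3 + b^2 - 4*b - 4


(1) = (p + 2)*(p^4 - 7*p^3 - 5*p^2 + 75*p) = p*(p + 2)*(p^3 - 7*p^2 - 5*p + 75) = p*(p - 5)*(p + 2)*(p^2 - 2*p - 15) = p*(p - 5)*(p + 2)*(p + 3)*(p - 5)
(2) = (u - 1)*(u^2 - 6*u + 5) = (u - 1)^2*(u - 5)
(3) = (w)*(w^2 + 3*w - 4) = w*(w - 1)*(w + 4)
(4) = (k - 2)*(k^3 - 5*k^2 + 6*k) = k*(k - 2)*(k^2 - 5*k + 6) = k*(k - 2)^2*(k - 3)
(5) = (b - 2)*(b^2 + 3*b + 2) = (b - 2)*(b + 2)*(b + 1)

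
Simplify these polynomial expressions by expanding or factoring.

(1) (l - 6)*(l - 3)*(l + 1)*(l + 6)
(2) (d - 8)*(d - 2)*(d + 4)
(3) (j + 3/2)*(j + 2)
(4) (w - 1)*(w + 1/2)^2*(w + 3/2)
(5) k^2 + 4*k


(1) = l^4 - 2*l^3 - 39*l^2 + 72*l + 108
(2) = d^3 - 6*d^2 - 24*d + 64
(3) = j^2 + 7*j/2 + 3
(4) = w^4 + 3*w^3/2 - 3*w^2/4 - 11*w/8 - 3/8
(5) = k*(k + 4)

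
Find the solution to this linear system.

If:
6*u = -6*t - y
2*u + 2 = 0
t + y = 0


Then:
t = 6/5
u = -1
y = -6/5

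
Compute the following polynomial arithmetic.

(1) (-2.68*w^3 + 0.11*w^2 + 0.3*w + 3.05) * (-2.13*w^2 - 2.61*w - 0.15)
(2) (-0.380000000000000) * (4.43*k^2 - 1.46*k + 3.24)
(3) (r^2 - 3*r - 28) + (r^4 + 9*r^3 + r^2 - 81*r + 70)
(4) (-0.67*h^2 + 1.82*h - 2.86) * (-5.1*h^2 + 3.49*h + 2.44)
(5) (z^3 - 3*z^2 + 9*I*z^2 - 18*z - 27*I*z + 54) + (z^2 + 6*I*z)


(1) = 5.7084*w^5 + 6.7605*w^4 - 0.5241*w^3 - 7.296*w^2 - 8.0055*w - 0.4575
(2) = -1.6834*k^2 + 0.5548*k - 1.2312
(3) = r^4 + 9*r^3 + 2*r^2 - 84*r + 42
(4) = 3.417*h^4 - 11.6203*h^3 + 19.303*h^2 - 5.5406*h - 6.9784
(5) = z^3 - 2*z^2 + 9*I*z^2 - 18*z - 21*I*z + 54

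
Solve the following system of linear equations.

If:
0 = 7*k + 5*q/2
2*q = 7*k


Then:
k = 0
q = 0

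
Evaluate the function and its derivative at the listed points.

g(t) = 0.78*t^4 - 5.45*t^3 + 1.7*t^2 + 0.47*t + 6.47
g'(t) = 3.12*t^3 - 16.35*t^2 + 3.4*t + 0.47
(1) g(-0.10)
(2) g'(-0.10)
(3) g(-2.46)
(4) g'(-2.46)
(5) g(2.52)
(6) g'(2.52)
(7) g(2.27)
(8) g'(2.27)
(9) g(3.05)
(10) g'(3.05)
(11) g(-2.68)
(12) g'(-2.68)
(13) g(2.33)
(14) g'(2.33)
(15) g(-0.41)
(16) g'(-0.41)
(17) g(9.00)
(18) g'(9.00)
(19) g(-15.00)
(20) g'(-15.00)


(1) = 6.45
(2) = -0.04
(3) = 125.30
(4) = -153.28
(5) = -37.31
(6) = -44.86
(7) = -26.74
(8) = -39.57
(9) = -63.41
(10) = -52.73
(11) = 162.56
(12) = -186.13
(13) = -29.16
(14) = -40.90
(15) = 6.96
(16) = -3.89
(17) = 1292.93
(18) = 981.20
(19) = 58263.17
(20) = -14259.28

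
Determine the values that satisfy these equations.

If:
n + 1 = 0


Then:
n = -1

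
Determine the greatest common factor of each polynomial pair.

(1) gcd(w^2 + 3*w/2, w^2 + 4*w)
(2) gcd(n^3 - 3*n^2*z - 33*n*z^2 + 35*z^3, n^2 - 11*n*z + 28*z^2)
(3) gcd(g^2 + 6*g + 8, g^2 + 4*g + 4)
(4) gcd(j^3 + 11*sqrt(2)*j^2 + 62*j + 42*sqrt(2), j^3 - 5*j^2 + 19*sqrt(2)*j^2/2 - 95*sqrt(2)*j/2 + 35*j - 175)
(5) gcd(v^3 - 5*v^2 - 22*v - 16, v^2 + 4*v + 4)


(1) = gcd(w*(w + 3/2), w*(w + 4)) = w
(2) = gcd((n - 7*z)*(n - z)*(n + 5*z), (n - 7*z)*(n - 4*z)) = -n + 7*z
(3) = gcd((g + 2)*(g + 4), (g + 2)^2) = g + 2
(4) = j + 7*sqrt(2)
(5) = v + 2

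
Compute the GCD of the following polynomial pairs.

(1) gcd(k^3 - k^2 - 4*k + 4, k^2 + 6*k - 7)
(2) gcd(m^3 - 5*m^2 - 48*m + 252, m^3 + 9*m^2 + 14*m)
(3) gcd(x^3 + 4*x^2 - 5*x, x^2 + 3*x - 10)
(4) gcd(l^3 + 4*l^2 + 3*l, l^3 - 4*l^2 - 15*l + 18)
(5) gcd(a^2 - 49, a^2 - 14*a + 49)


(1) = gcd((k - 2)*(k - 1)*(k + 2), (k - 1)*(k + 7)) = k - 1
(2) = m + 7
(3) = x + 5
(4) = gcd(l*(l + 1)*(l + 3), (l - 6)*(l - 1)*(l + 3)) = l + 3
(5) = a - 7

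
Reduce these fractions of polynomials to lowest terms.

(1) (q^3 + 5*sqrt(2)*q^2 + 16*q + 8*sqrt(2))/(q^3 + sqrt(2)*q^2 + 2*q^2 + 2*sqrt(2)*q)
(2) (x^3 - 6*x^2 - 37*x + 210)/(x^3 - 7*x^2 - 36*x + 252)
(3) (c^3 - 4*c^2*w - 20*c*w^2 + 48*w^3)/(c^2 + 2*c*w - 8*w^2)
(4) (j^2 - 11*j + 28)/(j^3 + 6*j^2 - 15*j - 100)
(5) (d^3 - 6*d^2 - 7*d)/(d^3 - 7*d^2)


(1) = (q^2 + 4*sqrt(2)*q + 8)/(q^2 + 2*q)
(2) = (x - 5)/(x - 6)
(3) = c - 6*w
(4) = (j - 7)/(j^2 + 10*j + 25)
(5) = (d + 1)/d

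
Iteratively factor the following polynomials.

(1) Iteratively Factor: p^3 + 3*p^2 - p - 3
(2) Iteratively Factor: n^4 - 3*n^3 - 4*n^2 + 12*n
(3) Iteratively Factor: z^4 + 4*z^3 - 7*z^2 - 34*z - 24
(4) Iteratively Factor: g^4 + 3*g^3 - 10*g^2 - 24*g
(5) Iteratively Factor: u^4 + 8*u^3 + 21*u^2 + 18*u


(1) = (p + 1)*(p^2 + 2*p - 3) = (p + 1)*(p + 3)*(p - 1)
(2) = (n)*(n^3 - 3*n^2 - 4*n + 12) = n*(n + 2)*(n^2 - 5*n + 6) = n*(n - 2)*(n + 2)*(n - 3)
(3) = (z - 3)*(z^3 + 7*z^2 + 14*z + 8) = (z - 3)*(z + 4)*(z^2 + 3*z + 2) = (z - 3)*(z + 1)*(z + 4)*(z + 2)
(4) = (g + 4)*(g^3 - g^2 - 6*g) = (g - 3)*(g + 4)*(g^2 + 2*g) = g*(g - 3)*(g + 4)*(g + 2)
(5) = (u)*(u^3 + 8*u^2 + 21*u + 18) = u*(u + 3)*(u^2 + 5*u + 6) = u*(u + 2)*(u + 3)*(u + 3)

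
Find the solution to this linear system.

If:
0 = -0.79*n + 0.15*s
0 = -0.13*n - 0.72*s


Then:
n = 0.00
s = 0.00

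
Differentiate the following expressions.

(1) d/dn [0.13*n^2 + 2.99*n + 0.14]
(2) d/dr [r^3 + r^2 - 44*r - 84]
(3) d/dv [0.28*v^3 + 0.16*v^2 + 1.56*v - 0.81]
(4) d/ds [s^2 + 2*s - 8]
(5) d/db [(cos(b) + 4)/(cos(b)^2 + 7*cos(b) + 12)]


(1) = 0.26*n + 2.99
(2) = 3*r^2 + 2*r - 44
(3) = 0.84*v^2 + 0.32*v + 1.56
(4) = 2*s + 2
(5) = sin(b)/(cos(b) + 3)^2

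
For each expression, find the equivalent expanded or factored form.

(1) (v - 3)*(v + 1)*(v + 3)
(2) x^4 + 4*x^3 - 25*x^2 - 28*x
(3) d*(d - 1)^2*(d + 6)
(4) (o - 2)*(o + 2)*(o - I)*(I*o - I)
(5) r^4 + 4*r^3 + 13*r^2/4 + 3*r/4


(1) = v^3 + v^2 - 9*v - 9
(2) = x*(x - 4)*(x + 1)*(x + 7)
(3) = d^4 + 4*d^3 - 11*d^2 + 6*d
(4) = I*o^4 + o^3 - I*o^3 - o^2 - 4*I*o^2 - 4*o + 4*I*o + 4
(5) = r*(r + 1/2)^2*(r + 3)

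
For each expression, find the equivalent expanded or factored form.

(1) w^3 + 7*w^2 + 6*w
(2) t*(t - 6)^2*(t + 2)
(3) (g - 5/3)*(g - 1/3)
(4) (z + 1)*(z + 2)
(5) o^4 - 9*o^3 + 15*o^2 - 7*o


(1) = w*(w + 1)*(w + 6)
(2) = t^4 - 10*t^3 + 12*t^2 + 72*t
(3) = g^2 - 2*g + 5/9
(4) = z^2 + 3*z + 2
(5) = o*(o - 7)*(o - 1)^2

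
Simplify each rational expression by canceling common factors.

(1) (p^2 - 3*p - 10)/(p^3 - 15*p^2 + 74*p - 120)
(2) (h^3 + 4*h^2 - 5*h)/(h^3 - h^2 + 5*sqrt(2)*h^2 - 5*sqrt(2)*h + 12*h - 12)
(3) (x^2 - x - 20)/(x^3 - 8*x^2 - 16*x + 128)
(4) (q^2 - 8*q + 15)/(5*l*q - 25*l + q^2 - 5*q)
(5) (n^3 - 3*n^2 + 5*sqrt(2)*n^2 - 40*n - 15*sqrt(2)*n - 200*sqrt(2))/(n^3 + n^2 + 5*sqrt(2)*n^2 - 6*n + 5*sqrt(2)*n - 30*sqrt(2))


(1) = (p + 2)/(p^2 - 10*p + 24)
(2) = (h^2 + 5*h)/(h^2 + 5*sqrt(2)*h + 12)
(3) = (x - 5)/(x^2 - 12*x + 32)
(4) = (q - 3)/(5*l + q)
(5) = (n^2 - 3*n - 40)/(n^2 + n - 6)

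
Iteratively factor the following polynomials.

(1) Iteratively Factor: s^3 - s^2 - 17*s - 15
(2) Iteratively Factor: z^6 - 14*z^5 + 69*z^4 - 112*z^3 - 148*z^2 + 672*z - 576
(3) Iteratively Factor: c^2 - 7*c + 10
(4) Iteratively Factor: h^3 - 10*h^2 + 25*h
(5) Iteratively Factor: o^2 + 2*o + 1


(1) = (s + 1)*(s^2 - 2*s - 15) = (s + 1)*(s + 3)*(s - 5)
(2) = (z - 4)*(z^5 - 10*z^4 + 29*z^3 + 4*z^2 - 132*z + 144) = (z - 4)*(z + 2)*(z^4 - 12*z^3 + 53*z^2 - 102*z + 72) = (z - 4)^2*(z + 2)*(z^3 - 8*z^2 + 21*z - 18) = (z - 4)^2*(z - 2)*(z + 2)*(z^2 - 6*z + 9) = (z - 4)^2*(z - 3)*(z - 2)*(z + 2)*(z - 3)
(3) = (c - 5)*(c - 2)
(4) = (h - 5)*(h^2 - 5*h) = (h - 5)^2*(h)
(5) = (o + 1)*(o + 1)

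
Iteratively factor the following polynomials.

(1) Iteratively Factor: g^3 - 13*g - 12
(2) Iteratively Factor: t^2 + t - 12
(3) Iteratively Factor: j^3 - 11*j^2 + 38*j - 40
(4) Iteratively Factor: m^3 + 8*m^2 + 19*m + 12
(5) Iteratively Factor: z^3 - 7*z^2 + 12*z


(1) = (g - 4)*(g^2 + 4*g + 3) = (g - 4)*(g + 3)*(g + 1)
(2) = (t + 4)*(t - 3)
(3) = (j - 5)*(j^2 - 6*j + 8) = (j - 5)*(j - 4)*(j - 2)
(4) = (m + 1)*(m^2 + 7*m + 12) = (m + 1)*(m + 4)*(m + 3)
(5) = (z)*(z^2 - 7*z + 12) = z*(z - 3)*(z - 4)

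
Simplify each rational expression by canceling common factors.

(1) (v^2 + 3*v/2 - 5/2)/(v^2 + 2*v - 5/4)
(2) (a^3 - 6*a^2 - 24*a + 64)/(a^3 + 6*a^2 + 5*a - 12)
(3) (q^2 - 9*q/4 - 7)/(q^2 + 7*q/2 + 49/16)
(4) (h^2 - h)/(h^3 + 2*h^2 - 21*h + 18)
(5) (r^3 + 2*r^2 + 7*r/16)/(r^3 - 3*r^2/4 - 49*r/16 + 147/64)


(1) = (2*v - 2)/(2*v - 1)
(2) = (a^2 - 10*a + 16)/(a^2 + 2*a - 3)
(3) = (4*q - 16)/(4*q + 7)
(4) = h/(h^2 + 3*h - 18)
(5) = (16*r^2 + 4*r)/(16*r^2 - 40*r + 21)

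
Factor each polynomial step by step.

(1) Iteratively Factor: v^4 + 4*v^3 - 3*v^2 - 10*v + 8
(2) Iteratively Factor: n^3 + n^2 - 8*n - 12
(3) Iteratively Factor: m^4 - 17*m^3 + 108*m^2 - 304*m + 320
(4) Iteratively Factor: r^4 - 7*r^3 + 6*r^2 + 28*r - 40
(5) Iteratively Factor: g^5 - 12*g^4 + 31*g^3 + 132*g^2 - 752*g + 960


(1) = (v + 4)*(v^3 - 3*v + 2) = (v + 2)*(v + 4)*(v^2 - 2*v + 1) = (v - 1)*(v + 2)*(v + 4)*(v - 1)
(2) = (n + 2)*(n^2 - n - 6) = (n + 2)^2*(n - 3)
(3) = (m - 5)*(m^3 - 12*m^2 + 48*m - 64) = (m - 5)*(m - 4)*(m^2 - 8*m + 16) = (m - 5)*(m - 4)^2*(m - 4)
(4) = (r - 5)*(r^3 - 2*r^2 - 4*r + 8) = (r - 5)*(r + 2)*(r^2 - 4*r + 4) = (r - 5)*(r - 2)*(r + 2)*(r - 2)
(5) = (g - 4)*(g^4 - 8*g^3 - g^2 + 128*g - 240) = (g - 4)*(g + 4)*(g^3 - 12*g^2 + 47*g - 60) = (g - 4)*(g - 3)*(g + 4)*(g^2 - 9*g + 20) = (g - 4)^2*(g - 3)*(g + 4)*(g - 5)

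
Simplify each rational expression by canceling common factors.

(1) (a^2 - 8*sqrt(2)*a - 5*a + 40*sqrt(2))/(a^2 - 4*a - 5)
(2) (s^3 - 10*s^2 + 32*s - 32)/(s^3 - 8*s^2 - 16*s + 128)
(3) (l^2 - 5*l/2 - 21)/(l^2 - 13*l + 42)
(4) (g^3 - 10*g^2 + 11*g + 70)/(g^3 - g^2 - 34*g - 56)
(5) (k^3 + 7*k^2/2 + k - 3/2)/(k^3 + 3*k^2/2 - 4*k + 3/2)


(1) = (a - 8*sqrt(2))/(a + 1)
(2) = (s^2 - 6*s + 8)/(s^2 - 4*s - 32)
(3) = (2*l + 7)/(2*l - 14)
(4) = (g - 5)/(g + 4)
(5) = (k + 1)/(k - 1)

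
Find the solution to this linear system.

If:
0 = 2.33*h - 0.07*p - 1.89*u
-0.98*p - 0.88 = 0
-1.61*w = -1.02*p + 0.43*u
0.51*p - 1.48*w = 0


Then:
h = -0.81
p = -0.90
u = -0.97
w = -0.31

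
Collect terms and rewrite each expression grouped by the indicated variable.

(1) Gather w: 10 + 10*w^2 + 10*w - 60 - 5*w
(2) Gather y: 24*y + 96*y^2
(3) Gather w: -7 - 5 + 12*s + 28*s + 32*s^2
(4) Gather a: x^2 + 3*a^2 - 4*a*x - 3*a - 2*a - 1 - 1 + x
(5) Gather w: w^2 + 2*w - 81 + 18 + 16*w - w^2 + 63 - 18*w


(1) = 10*w^2 + 5*w - 50
(2) = 96*y^2 + 24*y
(3) = 32*s^2 + 40*s - 12
(4) = 3*a^2 + a*(-4*x - 5) + x^2 + x - 2
(5) = 0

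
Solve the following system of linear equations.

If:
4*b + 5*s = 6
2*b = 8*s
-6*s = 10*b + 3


Then:
No Solution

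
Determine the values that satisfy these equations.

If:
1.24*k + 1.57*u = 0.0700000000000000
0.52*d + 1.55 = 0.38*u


Then:
d = 0.730769230769231*u - 2.98076923076923
k = 0.0564516129032258 - 1.26612903225806*u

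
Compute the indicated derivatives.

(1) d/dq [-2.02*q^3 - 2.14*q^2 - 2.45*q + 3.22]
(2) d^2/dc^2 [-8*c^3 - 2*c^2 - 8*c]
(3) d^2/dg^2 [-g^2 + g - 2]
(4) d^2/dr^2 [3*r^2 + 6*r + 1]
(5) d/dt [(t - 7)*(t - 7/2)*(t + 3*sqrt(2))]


(1) = -6.06*q^2 - 4.28*q - 2.45
(2) = -48*c - 4
(3) = -2
(4) = 6
(5) = 3*t^2 - 21*t + 6*sqrt(2)*t - 63*sqrt(2)/2 + 49/2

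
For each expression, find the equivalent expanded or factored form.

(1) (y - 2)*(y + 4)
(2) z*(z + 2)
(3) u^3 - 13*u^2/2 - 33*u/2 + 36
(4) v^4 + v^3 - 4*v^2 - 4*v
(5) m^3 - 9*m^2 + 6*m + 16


(1) = y^2 + 2*y - 8
(2) = z^2 + 2*z
(3) = (u - 8)*(u - 3/2)*(u + 3)
(4) = v*(v - 2)*(v + 1)*(v + 2)
(5) = (m - 8)*(m - 2)*(m + 1)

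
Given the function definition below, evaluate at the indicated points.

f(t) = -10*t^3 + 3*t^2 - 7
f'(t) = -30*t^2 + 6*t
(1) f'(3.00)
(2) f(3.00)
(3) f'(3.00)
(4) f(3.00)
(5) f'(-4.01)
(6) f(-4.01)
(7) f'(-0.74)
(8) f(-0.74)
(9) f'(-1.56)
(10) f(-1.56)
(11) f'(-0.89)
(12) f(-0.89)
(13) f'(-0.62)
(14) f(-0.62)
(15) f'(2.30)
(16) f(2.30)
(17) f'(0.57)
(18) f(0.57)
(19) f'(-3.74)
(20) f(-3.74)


(1) = -252.00
(2) = -250.00
(3) = -252.00
(4) = -250.00
(5) = -506.46
(6) = 686.05
(7) = -20.87
(8) = -1.30
(9) = -82.37
(10) = 38.26
(11) = -29.10
(12) = 2.43
(13) = -15.25
(14) = -3.46
(15) = -144.90
(16) = -112.80
(17) = -6.33
(18) = -7.88
(19) = -442.07
(20) = 558.10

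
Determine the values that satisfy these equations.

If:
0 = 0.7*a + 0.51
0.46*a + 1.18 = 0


Then:
No Solution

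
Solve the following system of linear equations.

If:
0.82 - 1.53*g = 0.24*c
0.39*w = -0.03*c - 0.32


Then:
c = -13.0*w - 10.6666666666667
g = 2.03921568627451*w + 2.20915032679739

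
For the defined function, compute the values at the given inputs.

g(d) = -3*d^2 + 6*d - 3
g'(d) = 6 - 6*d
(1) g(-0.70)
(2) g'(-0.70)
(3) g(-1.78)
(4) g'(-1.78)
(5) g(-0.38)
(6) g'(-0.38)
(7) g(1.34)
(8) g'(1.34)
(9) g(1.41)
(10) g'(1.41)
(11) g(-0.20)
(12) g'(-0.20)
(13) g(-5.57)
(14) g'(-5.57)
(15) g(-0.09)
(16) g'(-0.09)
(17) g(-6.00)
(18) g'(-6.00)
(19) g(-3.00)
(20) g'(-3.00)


(1) = -8.67
(2) = 10.20
(3) = -23.19
(4) = 16.68
(5) = -5.71
(6) = 8.28
(7) = -0.35
(8) = -2.04
(9) = -0.50
(10) = -2.46
(11) = -4.32
(12) = 7.20
(13) = -129.49
(14) = 39.42
(15) = -3.56
(16) = 6.54
(17) = -147.00
(18) = 42.00
(19) = -48.00
(20) = 24.00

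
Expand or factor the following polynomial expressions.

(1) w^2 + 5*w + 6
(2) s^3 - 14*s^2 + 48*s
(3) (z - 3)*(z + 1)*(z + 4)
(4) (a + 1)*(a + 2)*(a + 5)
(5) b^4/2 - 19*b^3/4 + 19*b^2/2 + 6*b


(1) = (w + 2)*(w + 3)
(2) = s*(s - 8)*(s - 6)
(3) = z^3 + 2*z^2 - 11*z - 12
(4) = a^3 + 8*a^2 + 17*a + 10
(5) = b*(b/2 + 1/4)*(b - 6)*(b - 4)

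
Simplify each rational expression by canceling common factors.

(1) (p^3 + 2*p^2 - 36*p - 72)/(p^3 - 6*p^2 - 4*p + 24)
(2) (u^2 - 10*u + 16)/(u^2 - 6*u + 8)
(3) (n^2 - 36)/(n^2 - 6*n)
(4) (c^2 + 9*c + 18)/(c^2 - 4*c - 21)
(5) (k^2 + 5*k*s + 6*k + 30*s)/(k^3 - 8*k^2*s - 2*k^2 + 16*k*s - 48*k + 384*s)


(1) = (p + 6)/(p - 2)
(2) = (u - 8)/(u - 4)
(3) = (n + 6)/n
(4) = (c + 6)/(c - 7)
(5) = (-k - 5*s)/(-k^2 + 8*k*s + 8*k - 64*s)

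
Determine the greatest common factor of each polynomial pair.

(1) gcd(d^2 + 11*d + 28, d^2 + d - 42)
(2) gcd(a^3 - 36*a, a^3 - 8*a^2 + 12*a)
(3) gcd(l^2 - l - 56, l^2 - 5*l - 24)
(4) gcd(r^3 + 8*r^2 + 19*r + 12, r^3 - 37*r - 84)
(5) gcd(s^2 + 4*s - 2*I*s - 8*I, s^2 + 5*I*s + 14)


(1) = gcd((d + 4)*(d + 7), (d - 6)*(d + 7)) = d + 7
(2) = a^2 - 6*a
(3) = l - 8
(4) = r^2 + 7*r + 12
(5) = gcd((s + 4)*(s - 2*I), (s - 2*I)*(s + 7*I)) = s - 2*I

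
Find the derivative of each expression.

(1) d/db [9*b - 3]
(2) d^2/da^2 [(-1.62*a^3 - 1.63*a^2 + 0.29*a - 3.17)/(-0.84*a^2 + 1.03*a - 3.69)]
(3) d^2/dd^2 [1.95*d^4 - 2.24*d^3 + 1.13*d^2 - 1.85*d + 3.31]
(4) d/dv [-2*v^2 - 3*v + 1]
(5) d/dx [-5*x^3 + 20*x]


(1) = 9
(2) = (-4.194084*a^3 - 53.83638*a^2 + 121.285692*a + 29.258722)/(0.592704*a^6 - 2.180304*a^5 + 10.48446*a^4 - 20.248255*a^3 + 46.056735*a^2 - 42.073749*a + 50.243409)
(3) = 23.4*d^2 - 13.44*d + 2.26
(4) = -4*v - 3
(5) = 20 - 15*x^2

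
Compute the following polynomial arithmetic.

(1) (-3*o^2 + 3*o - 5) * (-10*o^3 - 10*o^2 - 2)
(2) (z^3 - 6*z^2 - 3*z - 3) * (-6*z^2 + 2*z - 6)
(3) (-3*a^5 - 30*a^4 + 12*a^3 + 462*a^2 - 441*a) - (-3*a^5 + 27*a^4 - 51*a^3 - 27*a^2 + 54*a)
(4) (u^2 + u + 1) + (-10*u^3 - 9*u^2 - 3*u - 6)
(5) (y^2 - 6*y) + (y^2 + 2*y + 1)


(1) = 30*o^5 + 20*o^3 + 56*o^2 - 6*o + 10
(2) = -6*z^5 + 38*z^4 + 48*z^2 + 12*z + 18
(3) = -57*a^4 + 63*a^3 + 489*a^2 - 495*a
(4) = -10*u^3 - 8*u^2 - 2*u - 5
(5) = 2*y^2 - 4*y + 1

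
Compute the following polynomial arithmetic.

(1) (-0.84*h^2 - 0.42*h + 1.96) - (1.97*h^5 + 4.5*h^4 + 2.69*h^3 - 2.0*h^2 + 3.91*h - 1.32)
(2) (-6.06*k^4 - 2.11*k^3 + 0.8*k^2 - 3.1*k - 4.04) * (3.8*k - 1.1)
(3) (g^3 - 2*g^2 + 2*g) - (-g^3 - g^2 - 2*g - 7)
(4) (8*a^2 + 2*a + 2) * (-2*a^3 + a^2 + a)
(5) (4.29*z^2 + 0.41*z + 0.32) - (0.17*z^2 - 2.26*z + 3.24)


(1) = -1.97*h^5 - 4.5*h^4 - 2.69*h^3 + 1.16*h^2 - 4.33*h + 3.28
(2) = -23.028*k^5 - 1.352*k^4 + 5.361*k^3 - 12.66*k^2 - 11.942*k + 4.444
(3) = 2*g^3 - g^2 + 4*g + 7
(4) = -16*a^5 + 4*a^4 + 6*a^3 + 4*a^2 + 2*a
(5) = 4.12*z^2 + 2.67*z - 2.92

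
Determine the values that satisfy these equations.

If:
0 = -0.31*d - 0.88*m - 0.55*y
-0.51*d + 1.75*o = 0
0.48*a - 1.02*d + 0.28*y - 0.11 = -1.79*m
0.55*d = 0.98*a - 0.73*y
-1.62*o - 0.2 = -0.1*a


Then:
a = 0.37
d = -0.34
m = -0.35
o = -0.10
y = 0.76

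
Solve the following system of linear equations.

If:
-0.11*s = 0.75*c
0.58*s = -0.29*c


Then:
c = 0.00
s = 0.00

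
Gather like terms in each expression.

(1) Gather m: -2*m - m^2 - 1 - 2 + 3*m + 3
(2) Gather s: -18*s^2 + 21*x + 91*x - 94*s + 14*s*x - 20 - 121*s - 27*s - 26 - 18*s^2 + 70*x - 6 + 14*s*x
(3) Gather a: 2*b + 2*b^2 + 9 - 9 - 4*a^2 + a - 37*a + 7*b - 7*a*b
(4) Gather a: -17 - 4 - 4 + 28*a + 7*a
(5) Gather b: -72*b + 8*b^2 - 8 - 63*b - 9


(1) = -m^2 + m
(2) = -36*s^2 + s*(28*x - 242) + 182*x - 52
(3) = -4*a^2 + a*(-7*b - 36) + 2*b^2 + 9*b
(4) = 35*a - 25
(5) = 8*b^2 - 135*b - 17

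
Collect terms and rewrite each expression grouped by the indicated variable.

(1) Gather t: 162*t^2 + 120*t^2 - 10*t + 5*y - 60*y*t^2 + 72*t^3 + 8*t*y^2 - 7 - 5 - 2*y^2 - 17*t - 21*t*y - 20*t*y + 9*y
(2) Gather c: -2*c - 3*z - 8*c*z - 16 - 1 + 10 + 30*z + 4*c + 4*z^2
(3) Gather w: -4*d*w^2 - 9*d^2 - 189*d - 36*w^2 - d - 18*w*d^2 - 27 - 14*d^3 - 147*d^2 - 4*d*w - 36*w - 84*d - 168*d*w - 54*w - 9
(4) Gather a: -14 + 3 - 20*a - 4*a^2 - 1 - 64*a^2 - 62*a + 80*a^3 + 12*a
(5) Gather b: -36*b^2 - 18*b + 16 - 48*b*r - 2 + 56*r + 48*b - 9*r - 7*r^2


(1) = 72*t^3 + t^2*(282 - 60*y) + t*(8*y^2 - 41*y - 27) - 2*y^2 + 14*y - 12
(2) = c*(2 - 8*z) + 4*z^2 + 27*z - 7
(3) = -14*d^3 - 156*d^2 - 274*d + w^2*(-4*d - 36) + w*(-18*d^2 - 172*d - 90) - 36
(4) = 80*a^3 - 68*a^2 - 70*a - 12
(5) = -36*b^2 + b*(30 - 48*r) - 7*r^2 + 47*r + 14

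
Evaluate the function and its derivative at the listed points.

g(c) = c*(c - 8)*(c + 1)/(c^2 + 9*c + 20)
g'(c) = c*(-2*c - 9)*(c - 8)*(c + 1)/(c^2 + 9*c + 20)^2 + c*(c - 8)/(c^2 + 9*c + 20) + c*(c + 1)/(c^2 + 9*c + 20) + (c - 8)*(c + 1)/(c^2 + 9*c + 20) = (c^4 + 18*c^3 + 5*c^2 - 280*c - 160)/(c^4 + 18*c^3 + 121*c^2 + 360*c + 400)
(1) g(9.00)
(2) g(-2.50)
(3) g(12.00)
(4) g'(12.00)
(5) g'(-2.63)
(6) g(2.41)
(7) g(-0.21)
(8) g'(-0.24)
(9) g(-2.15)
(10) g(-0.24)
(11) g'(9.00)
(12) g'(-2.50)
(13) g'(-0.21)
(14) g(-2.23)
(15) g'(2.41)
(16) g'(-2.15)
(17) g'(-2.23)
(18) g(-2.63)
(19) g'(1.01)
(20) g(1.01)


(1) = 0.49
(2) = -10.50
(3) = 2.29
(4) = 0.66
(5) = 31.43
(6) = -0.97
(7) = 0.08
(8) = -0.29
(9) = -4.76
(10) = 0.08
(11) = 0.53
(12) = 23.40
(13) = -0.31
(14) = -5.72
(15) = -0.23
(16) = 11.06
(17) = 13.08
(18) = -14.03
(19) = -0.46
(20) = -0.47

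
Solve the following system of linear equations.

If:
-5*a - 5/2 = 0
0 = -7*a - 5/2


Then:
No Solution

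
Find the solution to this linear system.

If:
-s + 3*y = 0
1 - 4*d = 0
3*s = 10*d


Then:
d = 1/4
s = 5/6
y = 5/18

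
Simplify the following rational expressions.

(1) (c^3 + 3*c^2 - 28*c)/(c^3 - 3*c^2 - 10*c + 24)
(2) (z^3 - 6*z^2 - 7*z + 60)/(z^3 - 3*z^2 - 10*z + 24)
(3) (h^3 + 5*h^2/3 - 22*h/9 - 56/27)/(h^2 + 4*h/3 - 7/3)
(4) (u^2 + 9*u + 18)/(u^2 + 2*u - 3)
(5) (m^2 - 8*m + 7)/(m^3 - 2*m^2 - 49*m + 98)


(1) = (c^2 + 7*c)/(c^2 + c - 6)
(2) = (z - 5)/(z - 2)
(3) = (9*h^2 - 6*h - 8)/(9*h - 9)
(4) = (u + 6)/(u - 1)
(5) = (m - 1)/(m^2 + 5*m - 14)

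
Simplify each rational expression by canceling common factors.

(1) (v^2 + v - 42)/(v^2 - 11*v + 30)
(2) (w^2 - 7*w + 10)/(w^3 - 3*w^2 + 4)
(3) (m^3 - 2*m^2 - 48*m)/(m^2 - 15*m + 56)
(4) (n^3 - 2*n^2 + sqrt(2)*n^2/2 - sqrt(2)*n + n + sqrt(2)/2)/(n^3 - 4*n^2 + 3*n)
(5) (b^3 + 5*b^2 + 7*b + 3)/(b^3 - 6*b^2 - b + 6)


(1) = (v + 7)/(v - 5)
(2) = (w - 5)/(w^2 - w - 2)
(3) = (m^2 + 6*m)/(m - 7)
(4) = (2*n^2 + n*(-2 + sqrt(2)) - sqrt(2))/(2*n^2 - 6*n)
(5) = (b^2 + 4*b + 3)/(b^2 - 7*b + 6)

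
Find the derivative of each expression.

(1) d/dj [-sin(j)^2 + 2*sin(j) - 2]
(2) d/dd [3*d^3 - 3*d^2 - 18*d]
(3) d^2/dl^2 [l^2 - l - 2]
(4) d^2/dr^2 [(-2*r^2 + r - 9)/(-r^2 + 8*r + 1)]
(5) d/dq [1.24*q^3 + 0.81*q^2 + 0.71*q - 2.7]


(1) = 2*(1 - sin(j))*cos(j)
(2) = 9*d^2 - 6*d - 18
(3) = 2
(4) = 2*(15*r^3 + 33*r^2 - 219*r + 595)/(r^6 - 24*r^5 + 189*r^4 - 464*r^3 - 189*r^2 - 24*r - 1)
(5) = 3.72*q^2 + 1.62*q + 0.71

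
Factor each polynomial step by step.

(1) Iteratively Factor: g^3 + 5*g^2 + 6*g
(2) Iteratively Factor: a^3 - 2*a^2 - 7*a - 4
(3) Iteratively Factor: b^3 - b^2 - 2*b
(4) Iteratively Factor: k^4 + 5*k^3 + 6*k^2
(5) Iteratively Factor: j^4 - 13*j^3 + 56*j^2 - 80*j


(1) = (g)*(g^2 + 5*g + 6) = g*(g + 3)*(g + 2)
(2) = (a + 1)*(a^2 - 3*a - 4) = (a - 4)*(a + 1)*(a + 1)
(3) = (b - 2)*(b^2 + b) = (b - 2)*(b + 1)*(b)
(4) = (k + 3)*(k^3 + 2*k^2) = k*(k + 3)*(k^2 + 2*k) = k^2*(k + 3)*(k + 2)
(5) = (j - 4)*(j^3 - 9*j^2 + 20*j) = (j - 4)^2*(j^2 - 5*j) = (j - 5)*(j - 4)^2*(j)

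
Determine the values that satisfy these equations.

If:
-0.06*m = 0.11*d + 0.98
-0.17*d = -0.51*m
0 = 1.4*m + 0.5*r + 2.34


Then:
d = -7.54
m = -2.51
r = 2.36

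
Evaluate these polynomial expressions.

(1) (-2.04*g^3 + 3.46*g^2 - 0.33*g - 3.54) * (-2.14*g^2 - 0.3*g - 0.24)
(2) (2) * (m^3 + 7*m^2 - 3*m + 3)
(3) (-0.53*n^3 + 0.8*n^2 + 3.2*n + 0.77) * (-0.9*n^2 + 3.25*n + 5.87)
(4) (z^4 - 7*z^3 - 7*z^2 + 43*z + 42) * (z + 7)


(1) = 4.3656*g^5 - 6.7924*g^4 + 0.1578*g^3 + 6.8442*g^2 + 1.1412*g + 0.8496
(2) = 2*m^3 + 14*m^2 - 6*m + 6
(3) = 0.477*n^5 - 2.4425*n^4 - 3.3911*n^3 + 14.403*n^2 + 21.2865*n + 4.5199
(4) = z^5 - 56*z^3 - 6*z^2 + 343*z + 294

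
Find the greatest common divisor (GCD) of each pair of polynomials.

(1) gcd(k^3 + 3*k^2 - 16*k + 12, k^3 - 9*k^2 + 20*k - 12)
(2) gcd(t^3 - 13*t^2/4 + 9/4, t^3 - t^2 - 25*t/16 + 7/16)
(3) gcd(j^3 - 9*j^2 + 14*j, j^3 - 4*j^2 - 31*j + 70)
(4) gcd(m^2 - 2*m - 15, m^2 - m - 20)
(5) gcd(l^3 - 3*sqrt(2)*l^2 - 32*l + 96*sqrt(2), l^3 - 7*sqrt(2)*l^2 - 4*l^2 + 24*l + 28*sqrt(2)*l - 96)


(1) = k^2 - 3*k + 2
(2) = 1
(3) = j^2 - 9*j + 14
(4) = m - 5
(5) = l^2 - 7*sqrt(2)*l + 24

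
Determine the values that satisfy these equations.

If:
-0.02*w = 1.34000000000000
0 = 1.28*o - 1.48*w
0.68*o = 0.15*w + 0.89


Then:
No Solution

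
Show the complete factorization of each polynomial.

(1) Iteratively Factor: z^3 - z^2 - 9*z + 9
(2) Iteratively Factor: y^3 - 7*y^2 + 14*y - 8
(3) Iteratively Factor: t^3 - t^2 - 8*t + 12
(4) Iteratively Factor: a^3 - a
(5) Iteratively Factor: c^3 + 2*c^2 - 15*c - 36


(1) = (z - 3)*(z^2 + 2*z - 3) = (z - 3)*(z - 1)*(z + 3)
(2) = (y - 1)*(y^2 - 6*y + 8) = (y - 4)*(y - 1)*(y - 2)
(3) = (t - 2)*(t^2 + t - 6) = (t - 2)^2*(t + 3)
(4) = (a)*(a^2 - 1) = a*(a - 1)*(a + 1)
(5) = (c - 4)*(c^2 + 6*c + 9) = (c - 4)*(c + 3)*(c + 3)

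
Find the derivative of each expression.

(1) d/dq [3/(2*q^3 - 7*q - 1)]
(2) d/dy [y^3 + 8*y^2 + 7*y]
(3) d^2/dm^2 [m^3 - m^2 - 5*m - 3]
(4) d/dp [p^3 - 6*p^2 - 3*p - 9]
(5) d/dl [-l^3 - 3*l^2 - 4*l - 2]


(1) = 3*(7 - 6*q^2)/(-2*q^3 + 7*q + 1)^2
(2) = 3*y^2 + 16*y + 7
(3) = 6*m - 2
(4) = 3*p^2 - 12*p - 3
(5) = -3*l^2 - 6*l - 4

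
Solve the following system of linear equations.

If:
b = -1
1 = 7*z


Then:
b = -1
z = 1/7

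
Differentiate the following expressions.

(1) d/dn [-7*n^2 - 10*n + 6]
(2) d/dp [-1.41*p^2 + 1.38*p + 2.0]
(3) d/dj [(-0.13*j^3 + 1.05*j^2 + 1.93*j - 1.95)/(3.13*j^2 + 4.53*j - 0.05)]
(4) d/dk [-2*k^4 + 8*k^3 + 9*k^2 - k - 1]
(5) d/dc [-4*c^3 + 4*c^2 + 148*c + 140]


(1) = -14*n - 10
(2) = 1.38 - 2.82*p
(3) = (-0.4069*j^4 - 1.1778*j^3 - 1.2649*j^2 + 12.102*j + 8.737)/(9.7969*j^4 + 28.3578*j^3 + 20.2079*j^2 - 0.453*j + 0.0025)
(4) = -8*k^3 + 24*k^2 + 18*k - 1
(5) = -12*c^2 + 8*c + 148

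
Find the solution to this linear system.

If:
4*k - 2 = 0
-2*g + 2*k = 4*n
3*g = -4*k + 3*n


Then:
g = -5/18
k = 1/2
n = 7/18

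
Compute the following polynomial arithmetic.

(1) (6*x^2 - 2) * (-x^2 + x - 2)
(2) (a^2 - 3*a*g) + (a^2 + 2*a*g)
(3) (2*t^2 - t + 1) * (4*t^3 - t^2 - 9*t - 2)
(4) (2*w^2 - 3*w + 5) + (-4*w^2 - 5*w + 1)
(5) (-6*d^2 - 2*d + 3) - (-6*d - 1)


(1) = -6*x^4 + 6*x^3 - 10*x^2 - 2*x + 4
(2) = 2*a^2 - a*g
(3) = 8*t^5 - 6*t^4 - 13*t^3 + 4*t^2 - 7*t - 2
(4) = -2*w^2 - 8*w + 6
(5) = -6*d^2 + 4*d + 4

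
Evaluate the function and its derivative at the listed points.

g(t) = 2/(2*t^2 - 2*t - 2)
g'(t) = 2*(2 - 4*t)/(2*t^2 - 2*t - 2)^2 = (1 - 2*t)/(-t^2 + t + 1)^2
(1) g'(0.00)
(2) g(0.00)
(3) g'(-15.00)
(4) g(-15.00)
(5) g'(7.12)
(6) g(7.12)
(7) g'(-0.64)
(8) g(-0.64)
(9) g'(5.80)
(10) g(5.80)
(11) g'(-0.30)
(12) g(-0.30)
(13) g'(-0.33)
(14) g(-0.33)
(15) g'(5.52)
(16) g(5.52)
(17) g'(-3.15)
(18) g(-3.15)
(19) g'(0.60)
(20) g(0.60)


(1) = 1.00
(2) = -1.00
(3) = 0.00
(4) = 0.00
(5) = -0.01
(6) = 0.02
(7) = 926.77
(8) = 20.16
(9) = -0.01
(10) = 0.04
(11) = 4.30
(12) = -1.64
(13) = 5.27
(14) = -1.78
(15) = -0.02
(16) = 0.04
(17) = 0.05
(18) = 0.08
(19) = -0.13
(20) = -0.81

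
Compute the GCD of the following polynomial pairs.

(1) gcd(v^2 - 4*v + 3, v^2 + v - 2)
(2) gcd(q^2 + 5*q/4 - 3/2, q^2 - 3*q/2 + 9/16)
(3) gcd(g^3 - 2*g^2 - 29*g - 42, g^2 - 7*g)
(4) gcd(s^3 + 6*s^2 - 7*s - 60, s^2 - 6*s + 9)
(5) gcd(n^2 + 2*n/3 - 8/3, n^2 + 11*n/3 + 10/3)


(1) = v - 1
(2) = q - 3/4
(3) = g - 7
(4) = s - 3
(5) = n + 2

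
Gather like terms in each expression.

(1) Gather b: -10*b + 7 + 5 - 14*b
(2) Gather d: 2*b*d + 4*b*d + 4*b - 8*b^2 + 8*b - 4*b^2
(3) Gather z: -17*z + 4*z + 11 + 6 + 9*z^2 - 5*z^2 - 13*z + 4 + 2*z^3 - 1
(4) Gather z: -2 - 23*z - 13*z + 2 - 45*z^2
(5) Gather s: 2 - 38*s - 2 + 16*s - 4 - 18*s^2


(1) = 12 - 24*b
(2) = -12*b^2 + 6*b*d + 12*b
(3) = 2*z^3 + 4*z^2 - 26*z + 20
(4) = -45*z^2 - 36*z
(5) = -18*s^2 - 22*s - 4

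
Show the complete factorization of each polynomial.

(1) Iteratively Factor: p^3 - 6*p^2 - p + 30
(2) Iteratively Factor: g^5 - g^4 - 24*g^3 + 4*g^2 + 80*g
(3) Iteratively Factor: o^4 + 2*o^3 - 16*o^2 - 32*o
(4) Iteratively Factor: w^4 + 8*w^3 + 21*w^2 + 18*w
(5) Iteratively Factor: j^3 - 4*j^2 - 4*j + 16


(1) = (p - 5)*(p^2 - p - 6) = (p - 5)*(p + 2)*(p - 3)
(2) = (g - 2)*(g^4 + g^3 - 22*g^2 - 40*g) = (g - 5)*(g - 2)*(g^3 + 6*g^2 + 8*g) = (g - 5)*(g - 2)*(g + 4)*(g^2 + 2*g) = (g - 5)*(g - 2)*(g + 2)*(g + 4)*(g)
(3) = (o + 2)*(o^3 - 16*o) = (o - 4)*(o + 2)*(o^2 + 4*o) = o*(o - 4)*(o + 2)*(o + 4)
(4) = (w + 3)*(w^3 + 5*w^2 + 6*w) = (w + 2)*(w + 3)*(w^2 + 3*w) = (w + 2)*(w + 3)^2*(w)
(5) = (j - 4)*(j^2 - 4) = (j - 4)*(j + 2)*(j - 2)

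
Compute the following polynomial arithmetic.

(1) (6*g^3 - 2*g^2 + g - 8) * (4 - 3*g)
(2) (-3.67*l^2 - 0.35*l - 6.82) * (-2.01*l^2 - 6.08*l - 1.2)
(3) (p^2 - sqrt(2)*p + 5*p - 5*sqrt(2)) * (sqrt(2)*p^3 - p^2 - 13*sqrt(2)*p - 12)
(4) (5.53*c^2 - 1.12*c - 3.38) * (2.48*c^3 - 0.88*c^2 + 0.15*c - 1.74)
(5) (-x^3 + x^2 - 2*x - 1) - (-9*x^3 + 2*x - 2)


(1) = -18*g^4 + 30*g^3 - 11*g^2 + 28*g - 32
(2) = 7.3767*l^4 + 23.0171*l^3 + 20.2402*l^2 + 41.8856*l + 8.184
(3) = sqrt(2)*p^5 - 3*p^4 + 5*sqrt(2)*p^4 - 12*sqrt(2)*p^3 - 15*p^3 - 60*sqrt(2)*p^2 + 14*p^2 + 12*sqrt(2)*p + 70*p + 60*sqrt(2)
(4) = 13.7144*c^5 - 7.644*c^4 - 6.5673*c^3 - 6.8158*c^2 + 1.4418*c + 5.8812
(5) = 8*x^3 + x^2 - 4*x + 1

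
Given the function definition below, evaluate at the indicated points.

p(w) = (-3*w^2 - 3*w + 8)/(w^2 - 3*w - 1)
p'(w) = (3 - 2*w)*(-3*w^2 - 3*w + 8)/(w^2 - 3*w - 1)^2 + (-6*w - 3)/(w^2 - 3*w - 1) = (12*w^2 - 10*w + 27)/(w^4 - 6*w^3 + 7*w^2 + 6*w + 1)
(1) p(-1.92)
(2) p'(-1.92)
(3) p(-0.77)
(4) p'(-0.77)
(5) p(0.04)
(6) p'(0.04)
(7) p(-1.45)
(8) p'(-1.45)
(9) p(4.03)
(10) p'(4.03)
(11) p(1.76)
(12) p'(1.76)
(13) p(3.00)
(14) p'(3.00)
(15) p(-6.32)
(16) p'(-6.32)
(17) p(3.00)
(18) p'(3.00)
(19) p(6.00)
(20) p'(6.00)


(1) = 0.32
(2) = 1.27
(3) = 4.48
(4) = 11.55
(5) = -7.04
(6) = 21.28
(7) = 1.11
(8) = 2.24
(9) = -16.76
(10) = 18.29
(11) = 2.07
(12) = 4.60
(13) = 28.00
(14) = 105.00
(15) = -1.60
(16) = 0.17
(17) = 28.00
(18) = 105.00
(19) = -6.94
(20) = 1.38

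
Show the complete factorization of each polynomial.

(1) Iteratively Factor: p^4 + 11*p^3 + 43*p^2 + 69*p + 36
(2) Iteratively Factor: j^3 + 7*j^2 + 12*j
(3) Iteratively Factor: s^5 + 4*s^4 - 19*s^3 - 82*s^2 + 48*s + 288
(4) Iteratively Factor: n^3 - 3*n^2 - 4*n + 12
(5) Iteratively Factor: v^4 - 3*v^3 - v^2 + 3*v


(1) = (p + 1)*(p^3 + 10*p^2 + 33*p + 36) = (p + 1)*(p + 3)*(p^2 + 7*p + 12) = (p + 1)*(p + 3)^2*(p + 4)
(2) = (j + 4)*(j^2 + 3*j) = j*(j + 4)*(j + 3)
(3) = (s + 3)*(s^4 + s^3 - 22*s^2 - 16*s + 96) = (s - 2)*(s + 3)*(s^3 + 3*s^2 - 16*s - 48) = (s - 4)*(s - 2)*(s + 3)*(s^2 + 7*s + 12) = (s - 4)*(s - 2)*(s + 3)*(s + 4)*(s + 3)
(4) = (n - 3)*(n^2 - 4) = (n - 3)*(n + 2)*(n - 2)
(5) = (v - 1)*(v^3 - 2*v^2 - 3*v) = (v - 1)*(v + 1)*(v^2 - 3*v) = (v - 3)*(v - 1)*(v + 1)*(v)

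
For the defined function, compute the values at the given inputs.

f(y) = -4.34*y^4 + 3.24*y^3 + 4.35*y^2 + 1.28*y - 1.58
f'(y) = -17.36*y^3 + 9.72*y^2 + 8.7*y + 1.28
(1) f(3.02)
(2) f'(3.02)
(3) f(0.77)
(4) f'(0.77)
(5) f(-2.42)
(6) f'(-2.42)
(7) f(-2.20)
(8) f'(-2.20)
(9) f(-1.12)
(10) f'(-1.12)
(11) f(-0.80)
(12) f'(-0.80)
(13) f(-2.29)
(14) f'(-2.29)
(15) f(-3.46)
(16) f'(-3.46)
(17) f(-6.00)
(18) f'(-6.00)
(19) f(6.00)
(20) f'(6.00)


(1) = -229.81
(2) = -361.95
(3) = 1.94
(4) = 5.82
(5) = -173.97
(6) = 283.18
(7) = -119.51
(8) = 214.03
(9) = -8.94
(10) = 28.12
(11) = -3.26
(12) = 9.43
(13) = -139.96
(14) = 240.81
(15) = -710.14
(16) = 806.62
(17) = -6177.14
(18) = 4048.76
(19) = -4762.10
(20) = -3346.36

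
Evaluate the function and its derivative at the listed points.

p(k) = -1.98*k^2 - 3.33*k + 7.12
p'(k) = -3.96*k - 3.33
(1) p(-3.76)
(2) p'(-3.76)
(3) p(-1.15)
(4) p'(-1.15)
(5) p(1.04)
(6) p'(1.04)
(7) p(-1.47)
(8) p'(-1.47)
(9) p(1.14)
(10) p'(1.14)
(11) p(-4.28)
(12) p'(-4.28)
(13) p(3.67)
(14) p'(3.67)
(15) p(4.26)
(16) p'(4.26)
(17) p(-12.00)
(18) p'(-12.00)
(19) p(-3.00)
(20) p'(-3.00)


(1) = -8.35
(2) = 11.56
(3) = 8.33
(4) = 1.22
(5) = 1.52
(6) = -7.45
(7) = 7.74
(8) = 2.49
(9) = 0.75
(10) = -7.84
(11) = -14.90
(12) = 13.62
(13) = -31.77
(14) = -17.86
(15) = -43.00
(16) = -20.20
(17) = -238.04
(18) = 44.19
(19) = -0.71
(20) = 8.55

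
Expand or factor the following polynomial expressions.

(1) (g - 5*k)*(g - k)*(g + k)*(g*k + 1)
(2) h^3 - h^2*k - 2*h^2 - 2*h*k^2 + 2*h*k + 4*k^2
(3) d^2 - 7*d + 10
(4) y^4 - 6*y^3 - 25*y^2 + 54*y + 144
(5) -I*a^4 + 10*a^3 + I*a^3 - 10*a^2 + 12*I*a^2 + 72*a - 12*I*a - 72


(1) = g^4*k - 5*g^3*k^2 + g^3 - g^2*k^3 - 5*g^2*k + 5*g*k^4 - g*k^2 + 5*k^3
(2) = (h - 2)*(h - 2*k)*(h + k)
(3) = (d - 5)*(d - 2)
(4) = (y - 8)*(y - 3)*(y + 2)*(y + 3)
(5) = (a - 2*I)*(a + 6*I)^2*(-I*a + I)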